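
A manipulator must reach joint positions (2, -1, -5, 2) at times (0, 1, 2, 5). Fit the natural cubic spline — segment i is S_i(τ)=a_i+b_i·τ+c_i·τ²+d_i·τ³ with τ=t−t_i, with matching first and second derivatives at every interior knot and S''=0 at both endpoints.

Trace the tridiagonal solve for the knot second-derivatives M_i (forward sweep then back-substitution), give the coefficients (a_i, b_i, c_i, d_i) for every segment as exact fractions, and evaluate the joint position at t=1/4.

  seg 0: a=2 b=-236/93 c=0 d=-43/93
  seg 1: a=-1 b=-365/93 c=-43/31 d=122/93
  seg 2: a=-5 b=-257/93 c=79/31 d=-79/279
S(1/4) = 2695/1984

Δ: Δ0=-3, Δ1=-4, Δ2=7/3
row 1: diag=4, rhs=-6; c'=1/4, d'=-3/2
row 2: denom=8−1·1/4=31/4; d'=(38−1·-3/2)/(31/4)=158/31
back: M2=158/31
back: M1=-3/2−1/4·158/31=-86/31
M: M0=0, M1=-86/31, M2=158/31, M3=0
seg 0: a=2, c=M0/2=0, d=(M1−M0)/(6·1)=-43/93, b=Δ0−h0·(2M0+M1)/6=-236/93
seg 1: a=-1, c=M1/2=-43/31, d=(M2−M1)/(6·1)=122/93, b=Δ1−h1·(2M1+M2)/6=-365/93
seg 2: a=-5, c=M2/2=79/31, d=(M3−M2)/(6·3)=-79/279, b=Δ2−h2·(2M2+M3)/6=-257/93
t_q=1/4 → seg 0, τ=1/4; S=2+-236/93·τ+0·τ²+-43/93·τ³=2695/1984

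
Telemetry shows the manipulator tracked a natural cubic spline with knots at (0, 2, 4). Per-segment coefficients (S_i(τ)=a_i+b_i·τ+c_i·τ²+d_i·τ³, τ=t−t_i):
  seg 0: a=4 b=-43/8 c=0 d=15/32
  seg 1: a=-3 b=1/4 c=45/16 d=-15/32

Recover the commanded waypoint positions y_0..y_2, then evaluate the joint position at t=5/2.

y_0=4 y_1=-3 y_2=5
S(5/2) = -571/256

y_0 = S_0(0) = a_0 = 4
y_1 = S_1(0) = a_1 = -3
y_2 = S_1(2) = 5
t_q=5/2 is in segment 1 (τ=1/2); S_1(τ)=-571/256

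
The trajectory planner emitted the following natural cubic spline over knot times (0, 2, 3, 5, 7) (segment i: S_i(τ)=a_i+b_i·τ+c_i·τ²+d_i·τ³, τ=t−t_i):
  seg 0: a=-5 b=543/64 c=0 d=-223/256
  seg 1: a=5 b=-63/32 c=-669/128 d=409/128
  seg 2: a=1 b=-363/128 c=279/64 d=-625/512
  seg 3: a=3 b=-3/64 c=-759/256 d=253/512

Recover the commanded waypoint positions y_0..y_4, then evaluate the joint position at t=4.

y_0 = S_0(0) = a_0 = -5
y_1 = S_1(0) = a_1 = 5
y_2 = S_2(0) = a_2 = 1
y_3 = S_3(0) = a_3 = 3
y_4 = S_3(2) = -5
t_q=4 is in segment 2 (τ=1); S_2(τ)=667/512

y_0=-5 y_1=5 y_2=1 y_3=3 y_4=-5
S(4) = 667/512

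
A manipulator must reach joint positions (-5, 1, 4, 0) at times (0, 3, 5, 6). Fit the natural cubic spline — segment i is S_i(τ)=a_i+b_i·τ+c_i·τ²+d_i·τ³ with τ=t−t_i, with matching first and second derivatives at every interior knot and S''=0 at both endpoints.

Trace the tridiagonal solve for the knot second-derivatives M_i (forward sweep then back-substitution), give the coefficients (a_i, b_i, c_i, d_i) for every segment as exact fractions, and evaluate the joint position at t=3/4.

Δ: Δ0=2, Δ1=3/2, Δ2=-4
row 1: diag=10, rhs=-3; c'=1/5, d'=-3/10
row 2: denom=6−2·1/5=28/5; d'=(-33−2·-3/10)/(28/5)=-81/14
back: M2=-81/14
back: M1=-3/10−1/5·-81/14=6/7
M: M0=0, M1=6/7, M2=-81/14, M3=0
seg 0: a=-5, c=M0/2=0, d=(M1−M0)/(6·3)=1/21, b=Δ0−h0·(2M0+M1)/6=11/7
seg 1: a=1, c=M1/2=3/7, d=(M2−M1)/(6·2)=-31/56, b=Δ1−h1·(2M1+M2)/6=20/7
seg 2: a=4, c=M2/2=-81/28, d=(M3−M2)/(6·1)=27/28, b=Δ2−h2·(2M2+M3)/6=-29/14
t_q=3/4 → seg 0, τ=3/4; S=-5+11/7·τ+0·τ²+1/21·τ³=-1703/448

  seg 0: a=-5 b=11/7 c=0 d=1/21
  seg 1: a=1 b=20/7 c=3/7 d=-31/56
  seg 2: a=4 b=-29/14 c=-81/28 d=27/28
S(3/4) = -1703/448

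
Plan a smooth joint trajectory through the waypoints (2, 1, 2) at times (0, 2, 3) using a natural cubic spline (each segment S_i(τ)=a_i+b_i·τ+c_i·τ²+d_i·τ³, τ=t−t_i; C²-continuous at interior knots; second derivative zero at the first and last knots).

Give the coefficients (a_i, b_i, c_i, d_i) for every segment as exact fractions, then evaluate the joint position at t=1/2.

Δ: Δ0=-1/2, Δ1=1
row 1: diag=6, rhs=9; c'=1/6, d'=3/2
back: M1=3/2
M: M0=0, M1=3/2, M2=0
seg 0: a=2, c=M0/2=0, d=(M1−M0)/(6·2)=1/8, b=Δ0−h0·(2M0+M1)/6=-1
seg 1: a=1, c=M1/2=3/4, d=(M2−M1)/(6·1)=-1/4, b=Δ1−h1·(2M1+M2)/6=1/2
t_q=1/2 → seg 0, τ=1/2; S=2+-1·τ+0·τ²+1/8·τ³=97/64

  seg 0: a=2 b=-1 c=0 d=1/8
  seg 1: a=1 b=1/2 c=3/4 d=-1/4
S(1/2) = 97/64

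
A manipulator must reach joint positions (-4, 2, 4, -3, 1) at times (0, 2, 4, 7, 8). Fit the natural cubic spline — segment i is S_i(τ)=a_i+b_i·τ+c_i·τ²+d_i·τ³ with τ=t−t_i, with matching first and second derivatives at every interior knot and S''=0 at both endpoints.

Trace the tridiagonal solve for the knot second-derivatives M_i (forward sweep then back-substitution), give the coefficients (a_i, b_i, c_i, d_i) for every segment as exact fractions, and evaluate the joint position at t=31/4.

Δ: Δ0=3, Δ1=1, Δ2=-7/3, Δ3=4
row 1: diag=8, rhs=-12; c'=1/4, d'=-3/2
row 2: denom=10−2·1/4=19/2; d'=(-20−2·-3/2)/(19/2)=-34/19
row 3: denom=8−3·6/19=134/19; d'=(38−3·-34/19)/(134/19)=412/67
back: M3=412/67
back: M2=-34/19−6/19·412/67=-250/67
back: M1=-3/2−1/4·-250/67=-38/67
M: M0=0, M1=-38/67, M2=-250/67, M3=412/67, M4=0
seg 0: a=-4, c=M0/2=0, d=(M1−M0)/(6·2)=-19/402, b=Δ0−h0·(2M0+M1)/6=641/201
seg 1: a=2, c=M1/2=-19/67, d=(M2−M1)/(6·2)=-53/201, b=Δ1−h1·(2M1+M2)/6=527/201
seg 2: a=4, c=M2/2=-125/67, d=(M3−M2)/(6·3)=331/603, b=Δ2−h2·(2M2+M3)/6=-337/201
seg 3: a=-3, c=M3/2=206/67, d=(M4−M3)/(6·1)=-206/201, b=Δ3−h3·(2M3+M4)/6=392/201
t_q=31/4 → seg 3, τ=3/4; S=-3+392/201·τ+206/67·τ²+-206/201·τ³=-515/2144

  seg 0: a=-4 b=641/201 c=0 d=-19/402
  seg 1: a=2 b=527/201 c=-19/67 d=-53/201
  seg 2: a=4 b=-337/201 c=-125/67 d=331/603
  seg 3: a=-3 b=392/201 c=206/67 d=-206/201
S(31/4) = -515/2144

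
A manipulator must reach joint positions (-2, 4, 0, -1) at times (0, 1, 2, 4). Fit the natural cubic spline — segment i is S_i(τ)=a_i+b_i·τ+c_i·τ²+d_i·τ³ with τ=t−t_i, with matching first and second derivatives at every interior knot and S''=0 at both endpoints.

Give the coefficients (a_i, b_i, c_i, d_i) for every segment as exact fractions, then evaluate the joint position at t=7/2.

Δ: Δ0=6, Δ1=-4, Δ2=-1/2
row 1: diag=4, rhs=-60; c'=1/4, d'=-15
row 2: denom=6−1·1/4=23/4; d'=(21−1·-15)/(23/4)=144/23
back: M2=144/23
back: M1=-15−1/4·144/23=-381/23
M: M0=0, M1=-381/23, M2=144/23, M3=0
seg 0: a=-2, c=M0/2=0, d=(M1−M0)/(6·1)=-127/46, b=Δ0−h0·(2M0+M1)/6=403/46
seg 1: a=4, c=M1/2=-381/46, d=(M2−M1)/(6·1)=175/46, b=Δ1−h1·(2M1+M2)/6=11/23
seg 2: a=0, c=M2/2=72/23, d=(M3−M2)/(6·2)=-12/23, b=Δ2−h2·(2M2+M3)/6=-215/46
t_q=7/2 → seg 2, τ=3/2; S=0+-215/46·τ+72/23·τ²+-12/23·τ³=-159/92

  seg 0: a=-2 b=403/46 c=0 d=-127/46
  seg 1: a=4 b=11/23 c=-381/46 d=175/46
  seg 2: a=0 b=-215/46 c=72/23 d=-12/23
S(7/2) = -159/92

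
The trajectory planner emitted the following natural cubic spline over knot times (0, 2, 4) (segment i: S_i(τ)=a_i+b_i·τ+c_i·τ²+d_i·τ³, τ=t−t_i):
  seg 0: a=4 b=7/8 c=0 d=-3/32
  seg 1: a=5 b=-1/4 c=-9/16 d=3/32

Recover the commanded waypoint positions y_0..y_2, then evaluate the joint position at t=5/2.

y_0=4 y_1=5 y_2=3
S(5/2) = 1215/256

y_0 = S_0(0) = a_0 = 4
y_1 = S_1(0) = a_1 = 5
y_2 = S_1(2) = 3
t_q=5/2 is in segment 1 (τ=1/2); S_1(τ)=1215/256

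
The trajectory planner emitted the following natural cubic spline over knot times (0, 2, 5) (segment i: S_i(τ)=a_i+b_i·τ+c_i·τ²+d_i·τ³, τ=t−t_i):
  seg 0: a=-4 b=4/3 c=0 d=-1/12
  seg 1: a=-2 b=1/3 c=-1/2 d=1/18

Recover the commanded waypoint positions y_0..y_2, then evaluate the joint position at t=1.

y_0 = S_0(0) = a_0 = -4
y_1 = S_1(0) = a_1 = -2
y_2 = S_1(3) = -4
t_q=1 is in segment 0 (τ=1); S_0(τ)=-11/4

y_0=-4 y_1=-2 y_2=-4
S(1) = -11/4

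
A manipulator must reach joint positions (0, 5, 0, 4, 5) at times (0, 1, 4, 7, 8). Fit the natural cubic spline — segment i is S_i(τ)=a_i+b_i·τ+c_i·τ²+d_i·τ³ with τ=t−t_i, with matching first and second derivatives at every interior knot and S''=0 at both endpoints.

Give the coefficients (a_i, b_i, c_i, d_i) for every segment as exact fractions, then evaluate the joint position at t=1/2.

  seg 0: a=0 b=3775/624 c=0 d=-655/624
  seg 1: a=5 b=905/312 c=-655/208 d=1015/1872
  seg 2: a=0 b=-65/48 c=45/26 d=-521/1872
  seg 3: a=4 b=473/312 c=-161/208 d=161/624
S(1/2) = 4815/1664

Δ: Δ0=5, Δ1=-5/3, Δ2=4/3, Δ3=1
row 1: diag=8, rhs=-40; c'=3/8, d'=-5
row 2: denom=12−3·3/8=87/8; d'=(18−3·-5)/(87/8)=88/29
row 3: denom=8−3·8/29=208/29; d'=(-2−3·88/29)/(208/29)=-161/104
back: M3=-161/104
back: M2=88/29−8/29·-161/104=45/13
back: M1=-5−3/8·45/13=-655/104
M: M0=0, M1=-655/104, M2=45/13, M3=-161/104, M4=0
seg 0: a=0, c=M0/2=0, d=(M1−M0)/(6·1)=-655/624, b=Δ0−h0·(2M0+M1)/6=3775/624
seg 1: a=5, c=M1/2=-655/208, d=(M2−M1)/(6·3)=1015/1872, b=Δ1−h1·(2M1+M2)/6=905/312
seg 2: a=0, c=M2/2=45/26, d=(M3−M2)/(6·3)=-521/1872, b=Δ2−h2·(2M2+M3)/6=-65/48
seg 3: a=4, c=M3/2=-161/208, d=(M4−M3)/(6·1)=161/624, b=Δ3−h3·(2M3+M4)/6=473/312
t_q=1/2 → seg 0, τ=1/2; S=0+3775/624·τ+0·τ²+-655/624·τ³=4815/1664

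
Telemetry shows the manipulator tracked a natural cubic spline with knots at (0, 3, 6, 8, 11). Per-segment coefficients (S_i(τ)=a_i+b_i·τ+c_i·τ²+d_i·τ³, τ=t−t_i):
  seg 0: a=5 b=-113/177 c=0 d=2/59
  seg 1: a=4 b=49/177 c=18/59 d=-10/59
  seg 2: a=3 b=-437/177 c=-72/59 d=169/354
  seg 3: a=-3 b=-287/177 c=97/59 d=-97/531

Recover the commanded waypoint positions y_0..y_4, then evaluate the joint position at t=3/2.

y_0 = S_0(0) = a_0 = 5
y_1 = S_1(0) = a_1 = 4
y_2 = S_2(0) = a_2 = 3
y_3 = S_3(0) = a_3 = -3
y_4 = S_3(3) = 2
t_q=3/2 is in segment 0 (τ=3/2); S_0(τ)=981/236

y_0=5 y_1=4 y_2=3 y_3=-3 y_4=2
S(3/2) = 981/236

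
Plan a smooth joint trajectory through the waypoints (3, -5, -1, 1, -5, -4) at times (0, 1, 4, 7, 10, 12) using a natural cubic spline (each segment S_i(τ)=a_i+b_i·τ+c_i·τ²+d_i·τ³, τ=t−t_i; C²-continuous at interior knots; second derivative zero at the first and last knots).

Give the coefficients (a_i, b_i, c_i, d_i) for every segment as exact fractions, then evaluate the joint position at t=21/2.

  seg 0: a=3 b=-18445/1986 c=0 d=2557/1986
  seg 1: a=-5 b=-5387/993 c=2557/662 d=-3197/5958
  seg 2: a=-1 b=6479/1986 c=-320/331 d=605/17874
  seg 3: a=1 b=-1613/993 c=-1315/1986 d=3199/17874
  seg 4: a=-5 b=-1519/1986 c=314/331 d=-157/993
S(21/2) = -13677/2648

Δ: Δ0=-8, Δ1=4/3, Δ2=2/3, Δ3=-2, Δ4=1/2
row 1: diag=8, rhs=56; c'=3/8, d'=7
row 2: denom=12−3·3/8=87/8; d'=(-4−3·7)/(87/8)=-200/87
row 3: denom=12−3·8/29=324/29; d'=(-16−3·-200/87)/(324/29)=-22/27
row 4: denom=10−3·29/108=331/36; d'=(15−3·-22/27)/(331/36)=628/331
back: M4=628/331
back: M3=-22/27−29/108·628/331=-1315/993
back: M2=-200/87−8/29·-1315/993=-640/331
back: M1=7−3/8·-640/331=2557/331
M: M0=0, M1=2557/331, M2=-640/331, M3=-1315/993, M4=628/331, M5=0
seg 0: a=3, c=M0/2=0, d=(M1−M0)/(6·1)=2557/1986, b=Δ0−h0·(2M0+M1)/6=-18445/1986
seg 1: a=-5, c=M1/2=2557/662, d=(M2−M1)/(6·3)=-3197/5958, b=Δ1−h1·(2M1+M2)/6=-5387/993
seg 2: a=-1, c=M2/2=-320/331, d=(M3−M2)/(6·3)=605/17874, b=Δ2−h2·(2M2+M3)/6=6479/1986
seg 3: a=1, c=M3/2=-1315/1986, d=(M4−M3)/(6·3)=3199/17874, b=Δ3−h3·(2M3+M4)/6=-1613/993
seg 4: a=-5, c=M4/2=314/331, d=(M5−M4)/(6·2)=-157/993, b=Δ4−h4·(2M4+M5)/6=-1519/1986
t_q=21/2 → seg 4, τ=1/2; S=-5+-1519/1986·τ+314/331·τ²+-157/993·τ³=-13677/2648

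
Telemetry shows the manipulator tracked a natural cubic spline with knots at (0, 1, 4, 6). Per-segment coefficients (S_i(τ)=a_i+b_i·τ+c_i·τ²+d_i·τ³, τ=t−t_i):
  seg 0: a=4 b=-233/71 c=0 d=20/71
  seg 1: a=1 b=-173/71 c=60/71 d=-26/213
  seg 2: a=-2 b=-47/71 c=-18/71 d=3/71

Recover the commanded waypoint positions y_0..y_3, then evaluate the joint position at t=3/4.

y_0=4 y_1=1 y_2=-2 y_3=-4
S(3/4) = 1883/1136

y_0 = S_0(0) = a_0 = 4
y_1 = S_1(0) = a_1 = 1
y_2 = S_2(0) = a_2 = -2
y_3 = S_2(2) = -4
t_q=3/4 is in segment 0 (τ=3/4); S_0(τ)=1883/1136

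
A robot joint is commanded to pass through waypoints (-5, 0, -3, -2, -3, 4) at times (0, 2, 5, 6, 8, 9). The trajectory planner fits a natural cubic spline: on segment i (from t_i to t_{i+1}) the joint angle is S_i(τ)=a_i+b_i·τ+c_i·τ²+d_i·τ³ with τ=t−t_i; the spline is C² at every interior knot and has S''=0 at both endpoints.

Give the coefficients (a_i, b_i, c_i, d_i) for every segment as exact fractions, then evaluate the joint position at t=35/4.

  seg 0: a=-5 b=1952/553 c=0 d=-1139/4424
  seg 1: a=0 b=487/1106 c=-3417/2212 d=785/2212
  seg 2: a=-3 b=1667/2212 c=912/553 d=-3103/2212
  seg 3: a=-2 b=-173/1106 c=-5661/2212 d=5281/4424
  seg 4: a=-3 b=2174/553 c=5091/1106 d=-1697/1106
S(35/4) = 133809/70784

Δ: Δ0=5/2, Δ1=-1, Δ2=1, Δ3=-1/2, Δ4=7
row 1: diag=10, rhs=-21; c'=3/10, d'=-21/10
row 2: denom=8−3·3/10=71/10; d'=(12−3·-21/10)/(71/10)=183/71
row 3: denom=6−1·10/71=416/71; d'=(-9−1·183/71)/(416/71)=-411/208
row 4: denom=6−2·71/208=553/104; d'=(45−2·-411/208)/(553/104)=5091/553
back: M4=5091/553
back: M3=-411/208−71/208·5091/553=-5661/1106
back: M2=183/71−10/71·-5661/1106=1824/553
back: M1=-21/10−3/10·1824/553=-3417/1106
M: M0=0, M1=-3417/1106, M2=1824/553, M3=-5661/1106, M4=5091/553, M5=0
seg 0: a=-5, c=M0/2=0, d=(M1−M0)/(6·2)=-1139/4424, b=Δ0−h0·(2M0+M1)/6=1952/553
seg 1: a=0, c=M1/2=-3417/2212, d=(M2−M1)/(6·3)=785/2212, b=Δ1−h1·(2M1+M2)/6=487/1106
seg 2: a=-3, c=M2/2=912/553, d=(M3−M2)/(6·1)=-3103/2212, b=Δ2−h2·(2M2+M3)/6=1667/2212
seg 3: a=-2, c=M3/2=-5661/2212, d=(M4−M3)/(6·2)=5281/4424, b=Δ3−h3·(2M3+M4)/6=-173/1106
seg 4: a=-3, c=M4/2=5091/1106, d=(M5−M4)/(6·1)=-1697/1106, b=Δ4−h4·(2M4+M5)/6=2174/553
t_q=35/4 → seg 4, τ=3/4; S=-3+2174/553·τ+5091/1106·τ²+-1697/1106·τ³=133809/70784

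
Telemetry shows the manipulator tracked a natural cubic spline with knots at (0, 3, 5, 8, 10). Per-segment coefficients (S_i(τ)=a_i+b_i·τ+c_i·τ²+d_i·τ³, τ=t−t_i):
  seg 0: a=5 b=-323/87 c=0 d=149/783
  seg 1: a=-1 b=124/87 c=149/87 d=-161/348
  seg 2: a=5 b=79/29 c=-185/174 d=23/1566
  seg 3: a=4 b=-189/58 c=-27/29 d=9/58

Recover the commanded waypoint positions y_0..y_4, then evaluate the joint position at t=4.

y_0=5 y_1=-1 y_2=5 y_3=4 y_4=-5
S(4) = 583/348

y_0 = S_0(0) = a_0 = 5
y_1 = S_1(0) = a_1 = -1
y_2 = S_2(0) = a_2 = 5
y_3 = S_3(0) = a_3 = 4
y_4 = S_3(2) = -5
t_q=4 is in segment 1 (τ=1); S_1(τ)=583/348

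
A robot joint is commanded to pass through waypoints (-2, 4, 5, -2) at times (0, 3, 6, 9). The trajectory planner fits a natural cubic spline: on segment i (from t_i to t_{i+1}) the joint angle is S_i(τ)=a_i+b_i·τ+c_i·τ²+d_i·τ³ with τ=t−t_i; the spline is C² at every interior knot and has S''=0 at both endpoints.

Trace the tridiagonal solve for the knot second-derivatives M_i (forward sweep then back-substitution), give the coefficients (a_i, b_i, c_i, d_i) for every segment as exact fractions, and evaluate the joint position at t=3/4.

Δ: Δ0=2, Δ1=1/3, Δ2=-7/3
row 1: diag=12, rhs=-10; c'=1/4, d'=-5/6
row 2: denom=12−3·1/4=45/4; d'=(-16−3·-5/6)/(45/4)=-6/5
back: M2=-6/5
back: M1=-5/6−1/4·-6/5=-8/15
M: M0=0, M1=-8/15, M2=-6/5, M3=0
seg 0: a=-2, c=M0/2=0, d=(M1−M0)/(6·3)=-4/135, b=Δ0−h0·(2M0+M1)/6=34/15
seg 1: a=4, c=M1/2=-4/15, d=(M2−M1)/(6·3)=-1/27, b=Δ1−h1·(2M1+M2)/6=22/15
seg 2: a=5, c=M2/2=-3/5, d=(M3−M2)/(6·3)=1/15, b=Δ2−h2·(2M2+M3)/6=-17/15
t_q=3/4 → seg 0, τ=3/4; S=-2+34/15·τ+0·τ²+-4/135·τ³=-5/16

  seg 0: a=-2 b=34/15 c=0 d=-4/135
  seg 1: a=4 b=22/15 c=-4/15 d=-1/27
  seg 2: a=5 b=-17/15 c=-3/5 d=1/15
S(3/4) = -5/16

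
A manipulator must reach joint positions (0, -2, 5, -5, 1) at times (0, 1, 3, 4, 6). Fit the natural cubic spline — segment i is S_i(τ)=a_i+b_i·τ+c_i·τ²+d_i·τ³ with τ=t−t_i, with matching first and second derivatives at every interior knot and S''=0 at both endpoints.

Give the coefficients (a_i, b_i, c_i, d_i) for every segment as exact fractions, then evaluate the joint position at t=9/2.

  seg 0: a=0 b=-1505/372 c=0 d=761/372
  seg 1: a=-2 b=389/186 c=761/124 d=-2021/744
  seg 2: a=5 b=-554/93 c=-315/31 d=569/93
  seg 3: a=-5 b=-737/93 c=254/31 d=-127/93
S(9/2) = -1757/248

Δ: Δ0=-2, Δ1=7/2, Δ2=-10, Δ3=3
row 1: diag=6, rhs=33; c'=1/3, d'=11/2
row 2: denom=6−2·1/3=16/3; d'=(-81−2·11/2)/(16/3)=-69/4
row 3: denom=6−1·3/16=93/16; d'=(78−1·-69/4)/(93/16)=508/31
back: M3=508/31
back: M2=-69/4−3/16·508/31=-630/31
back: M1=11/2−1/3·-630/31=761/62
M: M0=0, M1=761/62, M2=-630/31, M3=508/31, M4=0
seg 0: a=0, c=M0/2=0, d=(M1−M0)/(6·1)=761/372, b=Δ0−h0·(2M0+M1)/6=-1505/372
seg 1: a=-2, c=M1/2=761/124, d=(M2−M1)/(6·2)=-2021/744, b=Δ1−h1·(2M1+M2)/6=389/186
seg 2: a=5, c=M2/2=-315/31, d=(M3−M2)/(6·1)=569/93, b=Δ2−h2·(2M2+M3)/6=-554/93
seg 3: a=-5, c=M3/2=254/31, d=(M4−M3)/(6·2)=-127/93, b=Δ3−h3·(2M3+M4)/6=-737/93
t_q=9/2 → seg 3, τ=1/2; S=-5+-737/93·τ+254/31·τ²+-127/93·τ³=-1757/248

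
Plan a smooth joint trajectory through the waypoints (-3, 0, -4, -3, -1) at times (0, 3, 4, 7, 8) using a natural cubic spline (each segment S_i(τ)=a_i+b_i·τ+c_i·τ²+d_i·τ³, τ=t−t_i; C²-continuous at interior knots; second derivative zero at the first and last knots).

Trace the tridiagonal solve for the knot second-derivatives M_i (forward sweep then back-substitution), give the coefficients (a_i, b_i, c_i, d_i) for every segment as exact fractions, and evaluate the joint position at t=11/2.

  seg 0: a=-3 b=673/216 c=0 d=-457/1944
  seg 1: a=0 b=-349/108 c=-457/216 d=97/72
  seg 2: a=-4 b=-739/216 c=52/27 d=-437/1944
  seg 3: a=-3 b=223/108 c=-7/72 d=7/216
S(11/2) = -1067/192

Δ: Δ0=1, Δ1=-4, Δ2=1/3, Δ3=2
row 1: diag=8, rhs=-30; c'=1/8, d'=-15/4
row 2: denom=8−1·1/8=63/8; d'=(26−1·-15/4)/(63/8)=34/9
row 3: denom=8−3·8/21=48/7; d'=(10−3·34/9)/(48/7)=-7/36
back: M3=-7/36
back: M2=34/9−8/21·-7/36=104/27
back: M1=-15/4−1/8·104/27=-457/108
M: M0=0, M1=-457/108, M2=104/27, M3=-7/36, M4=0
seg 0: a=-3, c=M0/2=0, d=(M1−M0)/(6·3)=-457/1944, b=Δ0−h0·(2M0+M1)/6=673/216
seg 1: a=0, c=M1/2=-457/216, d=(M2−M1)/(6·1)=97/72, b=Δ1−h1·(2M1+M2)/6=-349/108
seg 2: a=-4, c=M2/2=52/27, d=(M3−M2)/(6·3)=-437/1944, b=Δ2−h2·(2M2+M3)/6=-739/216
seg 3: a=-3, c=M3/2=-7/72, d=(M4−M3)/(6·1)=7/216, b=Δ3−h3·(2M3+M4)/6=223/108
t_q=11/2 → seg 2, τ=3/2; S=-4+-739/216·τ+52/27·τ²+-437/1944·τ³=-1067/192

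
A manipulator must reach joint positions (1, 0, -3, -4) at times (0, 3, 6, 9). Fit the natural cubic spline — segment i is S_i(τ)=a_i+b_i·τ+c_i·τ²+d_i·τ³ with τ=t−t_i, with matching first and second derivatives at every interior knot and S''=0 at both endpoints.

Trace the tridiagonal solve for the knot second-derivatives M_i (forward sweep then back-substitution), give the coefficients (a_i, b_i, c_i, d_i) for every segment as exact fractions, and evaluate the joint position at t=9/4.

  seg 0: a=1 b=-1/9 c=0 d=-2/81
  seg 1: a=0 b=-7/9 c=-2/9 d=4/81
  seg 2: a=-3 b=-7/9 c=2/9 d=-2/81
S(9/4) = 15/32

Δ: Δ0=-1/3, Δ1=-1, Δ2=-1/3
row 1: diag=12, rhs=-4; c'=1/4, d'=-1/3
row 2: denom=12−3·1/4=45/4; d'=(4−3·-1/3)/(45/4)=4/9
back: M2=4/9
back: M1=-1/3−1/4·4/9=-4/9
M: M0=0, M1=-4/9, M2=4/9, M3=0
seg 0: a=1, c=M0/2=0, d=(M1−M0)/(6·3)=-2/81, b=Δ0−h0·(2M0+M1)/6=-1/9
seg 1: a=0, c=M1/2=-2/9, d=(M2−M1)/(6·3)=4/81, b=Δ1−h1·(2M1+M2)/6=-7/9
seg 2: a=-3, c=M2/2=2/9, d=(M3−M2)/(6·3)=-2/81, b=Δ2−h2·(2M2+M3)/6=-7/9
t_q=9/4 → seg 0, τ=9/4; S=1+-1/9·τ+0·τ²+-2/81·τ³=15/32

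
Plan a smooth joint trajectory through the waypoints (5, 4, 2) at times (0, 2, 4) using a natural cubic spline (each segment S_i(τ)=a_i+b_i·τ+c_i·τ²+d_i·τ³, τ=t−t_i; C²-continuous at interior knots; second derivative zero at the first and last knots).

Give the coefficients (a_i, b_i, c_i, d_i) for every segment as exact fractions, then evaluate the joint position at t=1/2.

Δ: Δ0=-1/2, Δ1=-1
row 1: diag=8, rhs=-3; c'=1/4, d'=-3/8
back: M1=-3/8
M: M0=0, M1=-3/8, M2=0
seg 0: a=5, c=M0/2=0, d=(M1−M0)/(6·2)=-1/32, b=Δ0−h0·(2M0+M1)/6=-3/8
seg 1: a=4, c=M1/2=-3/16, d=(M2−M1)/(6·2)=1/32, b=Δ1−h1·(2M1+M2)/6=-3/4
t_q=1/2 → seg 0, τ=1/2; S=5+-3/8·τ+0·τ²+-1/32·τ³=1231/256

  seg 0: a=5 b=-3/8 c=0 d=-1/32
  seg 1: a=4 b=-3/4 c=-3/16 d=1/32
S(1/2) = 1231/256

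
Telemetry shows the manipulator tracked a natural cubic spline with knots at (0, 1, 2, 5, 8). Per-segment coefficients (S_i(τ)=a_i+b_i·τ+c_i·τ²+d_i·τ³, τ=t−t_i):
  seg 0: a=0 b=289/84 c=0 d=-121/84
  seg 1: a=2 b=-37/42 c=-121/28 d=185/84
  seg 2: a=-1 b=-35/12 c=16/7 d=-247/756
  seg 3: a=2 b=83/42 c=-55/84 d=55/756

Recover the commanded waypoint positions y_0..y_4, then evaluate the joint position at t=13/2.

y_0 = S_0(0) = a_0 = 0
y_1 = S_1(0) = a_1 = 2
y_2 = S_2(0) = a_2 = -1
y_3 = S_3(0) = a_3 = 2
y_4 = S_3(3) = 4
t_q=13/2 is in segment 3 (τ=3/2); S_3(τ)=837/224

y_0=0 y_1=2 y_2=-1 y_3=2 y_4=4
S(13/2) = 837/224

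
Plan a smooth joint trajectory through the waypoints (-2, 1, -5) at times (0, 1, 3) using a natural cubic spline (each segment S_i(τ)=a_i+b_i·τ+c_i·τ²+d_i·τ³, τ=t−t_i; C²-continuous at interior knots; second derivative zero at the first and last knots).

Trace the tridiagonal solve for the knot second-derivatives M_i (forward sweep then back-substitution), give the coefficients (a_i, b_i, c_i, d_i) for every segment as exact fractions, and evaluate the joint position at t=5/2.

  seg 0: a=-2 b=4 c=0 d=-1
  seg 1: a=1 b=1 c=-3 d=1/2
S(5/2) = -41/16

Δ: Δ0=3, Δ1=-3
row 1: diag=6, rhs=-36; c'=1/3, d'=-6
back: M1=-6
M: M0=0, M1=-6, M2=0
seg 0: a=-2, c=M0/2=0, d=(M1−M0)/(6·1)=-1, b=Δ0−h0·(2M0+M1)/6=4
seg 1: a=1, c=M1/2=-3, d=(M2−M1)/(6·2)=1/2, b=Δ1−h1·(2M1+M2)/6=1
t_q=5/2 → seg 1, τ=3/2; S=1+1·τ+-3·τ²+1/2·τ³=-41/16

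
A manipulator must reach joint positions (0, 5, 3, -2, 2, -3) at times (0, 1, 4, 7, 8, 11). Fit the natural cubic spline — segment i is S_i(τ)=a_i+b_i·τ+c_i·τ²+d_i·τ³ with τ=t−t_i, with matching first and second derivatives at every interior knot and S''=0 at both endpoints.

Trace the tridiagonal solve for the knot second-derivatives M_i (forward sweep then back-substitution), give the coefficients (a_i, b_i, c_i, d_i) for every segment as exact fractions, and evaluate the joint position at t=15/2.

Δ: Δ0=5, Δ1=-2/3, Δ2=-5/3, Δ3=4, Δ4=-5/3
row 1: diag=8, rhs=-34; c'=3/8, d'=-17/4
row 2: denom=12−3·3/8=87/8; d'=(-6−3·-17/4)/(87/8)=18/29
row 3: denom=8−3·8/29=208/29; d'=(34−3·18/29)/(208/29)=233/52
row 4: denom=8−1·29/208=1635/208; d'=(-34−1·233/52)/(1635/208)=-2668/545
back: M4=-2668/545
back: M3=233/52−29/208·-2668/545=2814/545
back: M2=18/29−8/29·2814/545=-438/545
back: M1=-17/4−3/8·-438/545=-2152/545
M: M0=0, M1=-2152/545, M2=-438/545, M3=2814/545, M4=-2668/545, M5=0
seg 0: a=0, c=M0/2=0, d=(M1−M0)/(6·1)=-1076/1635, b=Δ0−h0·(2M0+M1)/6=9251/1635
seg 1: a=5, c=M1/2=-1076/545, d=(M2−M1)/(6·3)=857/4905, b=Δ1−h1·(2M1+M2)/6=6023/1635
seg 2: a=3, c=M2/2=-219/545, d=(M3−M2)/(6·3)=542/1635, b=Δ2−h2·(2M2+M3)/6=-5632/1635
seg 3: a=-2, c=M3/2=1407/545, d=(M4−M3)/(6·1)=-2741/1635, b=Δ3−h3·(2M3+M4)/6=1012/327
seg 4: a=2, c=M4/2=-1334/545, d=(M5−M4)/(6·3)=1334/4905, b=Δ4−h4·(2M4+M5)/6=5279/1635
t_q=15/2 → seg 3, τ=1/2; S=-2+1012/327·τ+1407/545·τ²+-2741/1635·τ³=-73/4360

  seg 0: a=0 b=9251/1635 c=0 d=-1076/1635
  seg 1: a=5 b=6023/1635 c=-1076/545 d=857/4905
  seg 2: a=3 b=-5632/1635 c=-219/545 d=542/1635
  seg 3: a=-2 b=1012/327 c=1407/545 d=-2741/1635
  seg 4: a=2 b=5279/1635 c=-1334/545 d=1334/4905
S(15/2) = -73/4360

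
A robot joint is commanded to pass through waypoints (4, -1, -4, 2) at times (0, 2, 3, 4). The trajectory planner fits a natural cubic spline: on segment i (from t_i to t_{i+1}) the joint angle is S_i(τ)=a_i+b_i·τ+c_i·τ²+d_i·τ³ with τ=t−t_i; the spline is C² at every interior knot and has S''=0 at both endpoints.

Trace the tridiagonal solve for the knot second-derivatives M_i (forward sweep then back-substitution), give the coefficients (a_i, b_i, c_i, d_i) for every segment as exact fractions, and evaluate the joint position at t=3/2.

  seg 0: a=4 b=-71/46 c=0 d=-11/46
  seg 1: a=-1 b=-203/46 c=-33/23 d=131/46
  seg 2: a=-4 b=29/23 c=327/46 d=-109/46
S(3/2) = 323/368

Δ: Δ0=-5/2, Δ1=-3, Δ2=6
row 1: diag=6, rhs=-3; c'=1/6, d'=-1/2
row 2: denom=4−1·1/6=23/6; d'=(54−1·-1/2)/(23/6)=327/23
back: M2=327/23
back: M1=-1/2−1/6·327/23=-66/23
M: M0=0, M1=-66/23, M2=327/23, M3=0
seg 0: a=4, c=M0/2=0, d=(M1−M0)/(6·2)=-11/46, b=Δ0−h0·(2M0+M1)/6=-71/46
seg 1: a=-1, c=M1/2=-33/23, d=(M2−M1)/(6·1)=131/46, b=Δ1−h1·(2M1+M2)/6=-203/46
seg 2: a=-4, c=M2/2=327/46, d=(M3−M2)/(6·1)=-109/46, b=Δ2−h2·(2M2+M3)/6=29/23
t_q=3/2 → seg 0, τ=3/2; S=4+-71/46·τ+0·τ²+-11/46·τ³=323/368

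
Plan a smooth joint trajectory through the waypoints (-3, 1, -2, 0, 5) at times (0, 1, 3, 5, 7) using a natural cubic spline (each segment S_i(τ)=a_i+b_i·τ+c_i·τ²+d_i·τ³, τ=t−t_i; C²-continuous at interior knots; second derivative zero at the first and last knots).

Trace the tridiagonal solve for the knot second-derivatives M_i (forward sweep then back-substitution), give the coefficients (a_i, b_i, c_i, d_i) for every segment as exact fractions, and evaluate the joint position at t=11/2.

Δ: Δ0=4, Δ1=-3/2, Δ2=1, Δ3=5/2
row 1: diag=6, rhs=-33; c'=1/3, d'=-11/2
row 2: denom=8−2·1/3=22/3; d'=(15−2·-11/2)/(22/3)=39/11
row 3: denom=8−2·3/11=82/11; d'=(9−2·39/11)/(82/11)=21/82
back: M3=21/82
back: M2=39/11−3/11·21/82=285/82
back: M1=-11/2−1/3·285/82=-273/41
M: M0=0, M1=-273/41, M2=285/82, M3=21/82, M4=0
seg 0: a=-3, c=M0/2=0, d=(M1−M0)/(6·1)=-91/82, b=Δ0−h0·(2M0+M1)/6=419/82
seg 1: a=1, c=M1/2=-273/82, d=(M2−M1)/(6·2)=277/328, b=Δ1−h1·(2M1+M2)/6=73/41
seg 2: a=-2, c=M2/2=285/164, d=(M3−M2)/(6·2)=-11/41, b=Δ2−h2·(2M2+M3)/6=-115/82
seg 3: a=0, c=M3/2=21/164, d=(M4−M3)/(6·2)=-7/328, b=Δ3−h3·(2M3+M4)/6=191/82
t_q=11/2 → seg 3, τ=1/2; S=0+191/82·τ+21/164·τ²+-7/328·τ³=3133/2624

  seg 0: a=-3 b=419/82 c=0 d=-91/82
  seg 1: a=1 b=73/41 c=-273/82 d=277/328
  seg 2: a=-2 b=-115/82 c=285/164 d=-11/41
  seg 3: a=0 b=191/82 c=21/164 d=-7/328
S(11/2) = 3133/2624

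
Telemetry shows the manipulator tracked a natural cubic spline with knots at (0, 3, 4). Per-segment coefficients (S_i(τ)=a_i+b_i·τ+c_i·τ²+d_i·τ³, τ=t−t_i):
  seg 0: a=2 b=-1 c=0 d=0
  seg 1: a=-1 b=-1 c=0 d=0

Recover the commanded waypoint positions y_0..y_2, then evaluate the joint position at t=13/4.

y_0=2 y_1=-1 y_2=-2
S(13/4) = -5/4

y_0 = S_0(0) = a_0 = 2
y_1 = S_1(0) = a_1 = -1
y_2 = S_1(1) = -2
t_q=13/4 is in segment 1 (τ=1/4); S_1(τ)=-5/4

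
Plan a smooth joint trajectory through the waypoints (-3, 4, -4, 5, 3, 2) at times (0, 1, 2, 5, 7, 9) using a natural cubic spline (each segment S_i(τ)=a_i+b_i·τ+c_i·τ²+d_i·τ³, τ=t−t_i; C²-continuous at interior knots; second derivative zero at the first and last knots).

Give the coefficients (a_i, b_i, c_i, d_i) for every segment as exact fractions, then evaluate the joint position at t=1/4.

  seg 0: a=-3 b=23451/2068 c=0 d=-8975/2068
  seg 1: a=4 b=-1737/1034 c=-26925/2068 d=13855/2068
  seg 2: a=-4 b=-15759/2068 c=3660/517 d=-7319/6204
  seg 3: a=5 b=3105/1034 c=-7317/2068 d=1589/2068
  seg 4: a=3 b=-1995/1034 c=2217/2068 d=-739/4136
S(1/4) = -30815/132352

Δ: Δ0=7, Δ1=-8, Δ2=3, Δ3=-1, Δ4=-1/2
row 1: diag=4, rhs=-90; c'=1/4, d'=-45/2
row 2: denom=8−1·1/4=31/4; d'=(66−1·-45/2)/(31/4)=354/31
row 3: denom=10−3·12/31=274/31; d'=(-24−3·354/31)/(274/31)=-903/137
row 4: denom=8−2·31/137=1034/137; d'=(3−2·-903/137)/(1034/137)=2217/1034
back: M4=2217/1034
back: M3=-903/137−31/137·2217/1034=-7317/1034
back: M2=354/31−12/31·-7317/1034=7320/517
back: M1=-45/2−1/4·7320/517=-26925/1034
M: M0=0, M1=-26925/1034, M2=7320/517, M3=-7317/1034, M4=2217/1034, M5=0
seg 0: a=-3, c=M0/2=0, d=(M1−M0)/(6·1)=-8975/2068, b=Δ0−h0·(2M0+M1)/6=23451/2068
seg 1: a=4, c=M1/2=-26925/2068, d=(M2−M1)/(6·1)=13855/2068, b=Δ1−h1·(2M1+M2)/6=-1737/1034
seg 2: a=-4, c=M2/2=3660/517, d=(M3−M2)/(6·3)=-7319/6204, b=Δ2−h2·(2M2+M3)/6=-15759/2068
seg 3: a=5, c=M3/2=-7317/2068, d=(M4−M3)/(6·2)=1589/2068, b=Δ3−h3·(2M3+M4)/6=3105/1034
seg 4: a=3, c=M4/2=2217/2068, d=(M5−M4)/(6·2)=-739/4136, b=Δ4−h4·(2M4+M5)/6=-1995/1034
t_q=1/4 → seg 0, τ=1/4; S=-3+23451/2068·τ+0·τ²+-8975/2068·τ³=-30815/132352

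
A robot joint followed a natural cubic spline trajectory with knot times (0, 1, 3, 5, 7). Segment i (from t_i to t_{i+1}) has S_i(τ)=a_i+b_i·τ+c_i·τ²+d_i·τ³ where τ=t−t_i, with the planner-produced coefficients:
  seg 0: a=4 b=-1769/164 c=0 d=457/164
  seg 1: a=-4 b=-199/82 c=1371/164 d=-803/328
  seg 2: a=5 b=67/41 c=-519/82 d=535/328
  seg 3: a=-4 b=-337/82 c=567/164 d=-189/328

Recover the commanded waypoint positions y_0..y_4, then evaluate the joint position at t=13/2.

y_0 = S_0(0) = a_0 = 4
y_1 = S_1(0) = a_1 = -4
y_2 = S_2(0) = a_2 = 5
y_3 = S_3(0) = a_3 = -4
y_4 = S_3(2) = -3
t_q=13/2 is in segment 3 (τ=3/2); S_3(τ)=-11363/2624

y_0=4 y_1=-4 y_2=5 y_3=-4 y_4=-3
S(13/2) = -11363/2624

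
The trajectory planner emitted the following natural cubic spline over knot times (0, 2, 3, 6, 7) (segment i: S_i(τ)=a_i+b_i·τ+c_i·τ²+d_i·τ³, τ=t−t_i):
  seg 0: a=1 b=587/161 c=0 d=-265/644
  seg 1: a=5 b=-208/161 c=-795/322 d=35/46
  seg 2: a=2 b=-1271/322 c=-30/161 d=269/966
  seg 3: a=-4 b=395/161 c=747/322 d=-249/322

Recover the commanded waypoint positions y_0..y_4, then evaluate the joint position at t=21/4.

y_0 = S_0(0) = a_0 = 1
y_1 = S_1(0) = a_1 = 5
y_2 = S_2(0) = a_2 = 2
y_3 = S_3(0) = a_3 = -4
y_4 = S_3(1) = 0
t_q=21/4 is in segment 2 (τ=9/4); S_2(τ)=-95881/20608

y_0=1 y_1=5 y_2=2 y_3=-4 y_4=0
S(21/4) = -95881/20608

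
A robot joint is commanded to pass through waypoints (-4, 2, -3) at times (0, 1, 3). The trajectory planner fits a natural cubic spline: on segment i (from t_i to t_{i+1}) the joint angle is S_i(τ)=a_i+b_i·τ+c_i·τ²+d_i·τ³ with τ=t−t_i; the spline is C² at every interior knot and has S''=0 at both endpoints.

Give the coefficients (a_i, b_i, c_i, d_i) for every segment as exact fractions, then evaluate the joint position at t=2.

  seg 0: a=-4 b=89/12 c=0 d=-17/12
  seg 1: a=2 b=19/6 c=-17/4 d=17/24
S(2) = 13/8

Δ: Δ0=6, Δ1=-5/2
row 1: diag=6, rhs=-51; c'=1/3, d'=-17/2
back: M1=-17/2
M: M0=0, M1=-17/2, M2=0
seg 0: a=-4, c=M0/2=0, d=(M1−M0)/(6·1)=-17/12, b=Δ0−h0·(2M0+M1)/6=89/12
seg 1: a=2, c=M1/2=-17/4, d=(M2−M1)/(6·2)=17/24, b=Δ1−h1·(2M1+M2)/6=19/6
t_q=2 → seg 1, τ=1; S=2+19/6·τ+-17/4·τ²+17/24·τ³=13/8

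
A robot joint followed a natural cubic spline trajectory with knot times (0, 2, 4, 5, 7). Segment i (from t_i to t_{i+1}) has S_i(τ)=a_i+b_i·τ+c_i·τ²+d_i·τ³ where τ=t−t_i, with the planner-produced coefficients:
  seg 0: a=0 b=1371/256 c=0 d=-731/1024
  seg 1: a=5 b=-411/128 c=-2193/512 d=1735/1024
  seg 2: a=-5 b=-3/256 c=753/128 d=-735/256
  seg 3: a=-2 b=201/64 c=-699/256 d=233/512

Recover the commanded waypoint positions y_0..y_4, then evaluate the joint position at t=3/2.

y_0 = S_0(0) = a_0 = 0
y_1 = S_1(0) = a_1 = 5
y_2 = S_2(0) = a_2 = -5
y_3 = S_3(0) = a_3 = -2
y_4 = S_3(2) = -3
t_q=3/2 is in segment 0 (τ=3/2); S_0(τ)=46071/8192

y_0=0 y_1=5 y_2=-5 y_3=-2 y_4=-3
S(3/2) = 46071/8192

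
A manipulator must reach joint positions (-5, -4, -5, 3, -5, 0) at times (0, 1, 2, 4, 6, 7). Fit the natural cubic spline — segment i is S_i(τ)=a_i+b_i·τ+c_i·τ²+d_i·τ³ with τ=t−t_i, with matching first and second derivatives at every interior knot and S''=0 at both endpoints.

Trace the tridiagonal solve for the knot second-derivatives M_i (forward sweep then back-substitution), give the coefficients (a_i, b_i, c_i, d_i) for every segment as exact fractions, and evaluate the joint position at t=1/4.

Δ: Δ0=1, Δ1=-1, Δ2=4, Δ3=-4, Δ4=5
row 1: diag=4, rhs=-12; c'=1/4, d'=-3
row 2: denom=6−1·1/4=23/4; d'=(30−1·-3)/(23/4)=132/23
row 3: denom=8−2·8/23=168/23; d'=(-48−2·132/23)/(168/23)=-57/7
row 4: denom=6−2·23/84=229/42; d'=(54−2·-57/7)/(229/42)=2952/229
back: M4=2952/229
back: M3=-57/7−23/84·2952/229=-2673/229
back: M2=132/23−8/23·-2673/229=2244/229
back: M1=-3−1/4·2244/229=-1248/229
M: M0=0, M1=-1248/229, M2=2244/229, M3=-2673/229, M4=2952/229, M5=0
seg 0: a=-5, c=M0/2=0, d=(M1−M0)/(6·1)=-208/229, b=Δ0−h0·(2M0+M1)/6=437/229
seg 1: a=-4, c=M1/2=-624/229, d=(M2−M1)/(6·1)=582/229, b=Δ1−h1·(2M1+M2)/6=-187/229
seg 2: a=-5, c=M2/2=1122/229, d=(M3−M2)/(6·2)=-1639/916, b=Δ2−h2·(2M2+M3)/6=311/229
seg 3: a=3, c=M3/2=-2673/458, d=(M4−M3)/(6·2)=1875/916, b=Δ3−h3·(2M3+M4)/6=-118/229
seg 4: a=-5, c=M4/2=1476/229, d=(M5−M4)/(6·1)=-492/229, b=Δ4−h4·(2M4+M5)/6=161/229
t_q=1/4 → seg 0, τ=1/4; S=-5+437/229·τ+0·τ²+-208/229·τ³=-1039/229

  seg 0: a=-5 b=437/229 c=0 d=-208/229
  seg 1: a=-4 b=-187/229 c=-624/229 d=582/229
  seg 2: a=-5 b=311/229 c=1122/229 d=-1639/916
  seg 3: a=3 b=-118/229 c=-2673/458 d=1875/916
  seg 4: a=-5 b=161/229 c=1476/229 d=-492/229
S(1/4) = -1039/229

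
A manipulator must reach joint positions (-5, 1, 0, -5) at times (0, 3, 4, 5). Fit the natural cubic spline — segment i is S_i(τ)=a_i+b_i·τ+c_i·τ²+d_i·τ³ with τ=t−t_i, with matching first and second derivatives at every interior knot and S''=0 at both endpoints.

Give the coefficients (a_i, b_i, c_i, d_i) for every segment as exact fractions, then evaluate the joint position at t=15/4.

Δ: Δ0=2, Δ1=-1, Δ2=-5
row 1: diag=8, rhs=-18; c'=1/8, d'=-9/4
row 2: denom=4−1·1/8=31/8; d'=(-24−1·-9/4)/(31/8)=-174/31
back: M2=-174/31
back: M1=-9/4−1/8·-174/31=-48/31
M: M0=0, M1=-48/31, M2=-174/31, M3=0
seg 0: a=-5, c=M0/2=0, d=(M1−M0)/(6·3)=-8/93, b=Δ0−h0·(2M0+M1)/6=86/31
seg 1: a=1, c=M1/2=-24/31, d=(M2−M1)/(6·1)=-21/31, b=Δ1−h1·(2M1+M2)/6=14/31
seg 2: a=0, c=M2/2=-87/31, d=(M3−M2)/(6·1)=29/31, b=Δ2−h2·(2M2+M3)/6=-97/31
t_q=15/4 → seg 1, τ=3/4; S=1+14/31·τ+-24/31·τ²+-21/31·τ³=1225/1984

  seg 0: a=-5 b=86/31 c=0 d=-8/93
  seg 1: a=1 b=14/31 c=-24/31 d=-21/31
  seg 2: a=0 b=-97/31 c=-87/31 d=29/31
S(15/4) = 1225/1984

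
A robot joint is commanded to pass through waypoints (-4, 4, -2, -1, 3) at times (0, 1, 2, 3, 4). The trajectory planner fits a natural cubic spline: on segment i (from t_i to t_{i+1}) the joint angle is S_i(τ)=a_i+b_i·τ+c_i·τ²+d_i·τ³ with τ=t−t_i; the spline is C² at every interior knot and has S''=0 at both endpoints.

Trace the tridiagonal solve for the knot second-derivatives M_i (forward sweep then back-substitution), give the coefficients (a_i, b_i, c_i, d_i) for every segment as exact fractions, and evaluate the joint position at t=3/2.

Δ: Δ0=8, Δ1=-6, Δ2=1, Δ3=4
row 1: diag=4, rhs=-84; c'=1/4, d'=-21
row 2: denom=4−1·1/4=15/4; d'=(42−1·-21)/(15/4)=84/5
row 3: denom=4−1·4/15=56/15; d'=(18−1·84/5)/(56/15)=9/28
back: M3=9/28
back: M2=84/5−4/15·9/28=117/7
back: M1=-21−1/4·117/7=-705/28
M: M0=0, M1=-705/28, M2=117/7, M3=9/28, M4=0
seg 0: a=-4, c=M0/2=0, d=(M1−M0)/(6·1)=-235/56, b=Δ0−h0·(2M0+M1)/6=683/56
seg 1: a=4, c=M1/2=-705/56, d=(M2−M1)/(6·1)=391/56, b=Δ1−h1·(2M1+M2)/6=-11/28
seg 2: a=-2, c=M2/2=117/14, d=(M3−M2)/(6·1)=-153/56, b=Δ2−h2·(2M2+M3)/6=-37/8
seg 3: a=-1, c=M3/2=9/56, d=(M4−M3)/(6·1)=-3/56, b=Δ3−h3·(2M3+M4)/6=109/28
t_q=3/2 → seg 1, τ=1/2; S=4+-11/28·τ+-705/56·τ²+391/56·τ³=685/448

  seg 0: a=-4 b=683/56 c=0 d=-235/56
  seg 1: a=4 b=-11/28 c=-705/56 d=391/56
  seg 2: a=-2 b=-37/8 c=117/14 d=-153/56
  seg 3: a=-1 b=109/28 c=9/56 d=-3/56
S(3/2) = 685/448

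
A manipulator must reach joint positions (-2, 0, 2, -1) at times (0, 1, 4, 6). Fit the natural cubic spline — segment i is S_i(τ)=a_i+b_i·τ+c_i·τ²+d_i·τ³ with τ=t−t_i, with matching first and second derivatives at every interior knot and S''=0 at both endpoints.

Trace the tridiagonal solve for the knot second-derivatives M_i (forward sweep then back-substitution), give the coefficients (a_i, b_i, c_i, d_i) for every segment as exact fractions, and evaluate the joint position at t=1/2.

  seg 0: a=-2 b=893/426 c=0 d=-41/426
  seg 1: a=0 b=385/213 c=-41/142 d=-13/426
  seg 2: a=2 b=-319/426 c=-40/71 d=20/213
S(1/2) = -1095/1136

Δ: Δ0=2, Δ1=2/3, Δ2=-3/2
row 1: diag=8, rhs=-8; c'=3/8, d'=-1
row 2: denom=10−3·3/8=71/8; d'=(-13−3·-1)/(71/8)=-80/71
back: M2=-80/71
back: M1=-1−3/8·-80/71=-41/71
M: M0=0, M1=-41/71, M2=-80/71, M3=0
seg 0: a=-2, c=M0/2=0, d=(M1−M0)/(6·1)=-41/426, b=Δ0−h0·(2M0+M1)/6=893/426
seg 1: a=0, c=M1/2=-41/142, d=(M2−M1)/(6·3)=-13/426, b=Δ1−h1·(2M1+M2)/6=385/213
seg 2: a=2, c=M2/2=-40/71, d=(M3−M2)/(6·2)=20/213, b=Δ2−h2·(2M2+M3)/6=-319/426
t_q=1/2 → seg 0, τ=1/2; S=-2+893/426·τ+0·τ²+-41/426·τ³=-1095/1136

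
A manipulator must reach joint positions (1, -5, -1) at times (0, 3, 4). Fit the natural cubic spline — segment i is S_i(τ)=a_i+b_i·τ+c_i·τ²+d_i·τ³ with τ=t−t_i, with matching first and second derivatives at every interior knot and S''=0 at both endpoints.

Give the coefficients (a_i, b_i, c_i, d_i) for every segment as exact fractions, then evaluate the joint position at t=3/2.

Δ: Δ0=-2, Δ1=4
row 1: diag=8, rhs=36; c'=1/8, d'=9/2
back: M1=9/2
M: M0=0, M1=9/2, M2=0
seg 0: a=1, c=M0/2=0, d=(M1−M0)/(6·3)=1/4, b=Δ0−h0·(2M0+M1)/6=-17/4
seg 1: a=-5, c=M1/2=9/4, d=(M2−M1)/(6·1)=-3/4, b=Δ1−h1·(2M1+M2)/6=5/2
t_q=3/2 → seg 0, τ=3/2; S=1+-17/4·τ+0·τ²+1/4·τ³=-145/32

  seg 0: a=1 b=-17/4 c=0 d=1/4
  seg 1: a=-5 b=5/2 c=9/4 d=-3/4
S(3/2) = -145/32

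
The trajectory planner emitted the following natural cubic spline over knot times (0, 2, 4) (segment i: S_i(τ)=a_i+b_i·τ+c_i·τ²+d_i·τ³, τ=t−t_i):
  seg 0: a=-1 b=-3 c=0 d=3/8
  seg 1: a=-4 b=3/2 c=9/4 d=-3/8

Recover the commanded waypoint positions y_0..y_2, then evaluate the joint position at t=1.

y_0 = S_0(0) = a_0 = -1
y_1 = S_1(0) = a_1 = -4
y_2 = S_1(2) = 5
t_q=1 is in segment 0 (τ=1); S_0(τ)=-29/8

y_0=-1 y_1=-4 y_2=5
S(1) = -29/8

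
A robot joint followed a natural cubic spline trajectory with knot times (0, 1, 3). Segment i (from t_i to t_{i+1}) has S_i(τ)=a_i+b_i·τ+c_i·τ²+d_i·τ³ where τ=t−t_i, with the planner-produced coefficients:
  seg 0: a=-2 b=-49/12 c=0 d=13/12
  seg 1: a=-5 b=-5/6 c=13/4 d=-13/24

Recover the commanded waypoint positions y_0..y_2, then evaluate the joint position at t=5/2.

y_0 = S_0(0) = a_0 = -2
y_1 = S_1(0) = a_1 = -5
y_2 = S_1(2) = 2
t_q=5/2 is in segment 1 (τ=3/2); S_1(τ)=-49/64

y_0=-2 y_1=-5 y_2=2
S(5/2) = -49/64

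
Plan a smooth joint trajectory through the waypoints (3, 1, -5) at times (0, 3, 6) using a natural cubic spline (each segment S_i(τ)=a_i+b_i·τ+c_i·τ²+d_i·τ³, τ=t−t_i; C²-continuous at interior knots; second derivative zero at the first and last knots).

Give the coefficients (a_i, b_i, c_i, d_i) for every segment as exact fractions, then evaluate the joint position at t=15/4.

Δ: Δ0=-2/3, Δ1=-2
row 1: diag=12, rhs=-8; c'=1/4, d'=-2/3
back: M1=-2/3
M: M0=0, M1=-2/3, M2=0
seg 0: a=3, c=M0/2=0, d=(M1−M0)/(6·3)=-1/27, b=Δ0−h0·(2M0+M1)/6=-1/3
seg 1: a=1, c=M1/2=-1/3, d=(M2−M1)/(6·3)=1/27, b=Δ1−h1·(2M1+M2)/6=-4/3
t_q=15/4 → seg 1, τ=3/4; S=1+-4/3·τ+-1/3·τ²+1/27·τ³=-11/64

  seg 0: a=3 b=-1/3 c=0 d=-1/27
  seg 1: a=1 b=-4/3 c=-1/3 d=1/27
S(15/4) = -11/64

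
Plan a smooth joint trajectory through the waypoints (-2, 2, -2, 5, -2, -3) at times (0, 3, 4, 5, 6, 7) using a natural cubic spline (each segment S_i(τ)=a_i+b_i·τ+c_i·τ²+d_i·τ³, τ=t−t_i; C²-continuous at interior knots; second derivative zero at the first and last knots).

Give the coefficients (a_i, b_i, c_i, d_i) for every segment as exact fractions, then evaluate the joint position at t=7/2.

  seg 0: a=-2 b=6463/1299 c=0 d=-1577/3897
  seg 1: a=2 b=-7730/1299 c=-1577/433 d=7265/1299
  seg 2: a=-2 b=4603/1299 c=5688/433 d=-12574/1299
  seg 3: a=5 b=1009/1299 c=-6886/433 d=10556/1299
  seg 4: a=-2 b=-8639/1299 c=3670/433 d=-3670/1299
S(7/2) = -4111/3464

Δ: Δ0=4/3, Δ1=-4, Δ2=7, Δ3=-7, Δ4=-1
row 1: diag=8, rhs=-32; c'=1/8, d'=-4
row 2: denom=4−1·1/8=31/8; d'=(66−1·-4)/(31/8)=560/31
row 3: denom=4−1·8/31=116/31; d'=(-84−1·560/31)/(116/31)=-791/29
row 4: denom=4−1·31/116=433/116; d'=(36−1·-791/29)/(433/116)=7340/433
back: M4=7340/433
back: M3=-791/29−31/116·7340/433=-13772/433
back: M2=560/31−8/31·-13772/433=11376/433
back: M1=-4−1/8·11376/433=-3154/433
M: M0=0, M1=-3154/433, M2=11376/433, M3=-13772/433, M4=7340/433, M5=0
seg 0: a=-2, c=M0/2=0, d=(M1−M0)/(6·3)=-1577/3897, b=Δ0−h0·(2M0+M1)/6=6463/1299
seg 1: a=2, c=M1/2=-1577/433, d=(M2−M1)/(6·1)=7265/1299, b=Δ1−h1·(2M1+M2)/6=-7730/1299
seg 2: a=-2, c=M2/2=5688/433, d=(M3−M2)/(6·1)=-12574/1299, b=Δ2−h2·(2M2+M3)/6=4603/1299
seg 3: a=5, c=M3/2=-6886/433, d=(M4−M3)/(6·1)=10556/1299, b=Δ3−h3·(2M3+M4)/6=1009/1299
seg 4: a=-2, c=M4/2=3670/433, d=(M5−M4)/(6·1)=-3670/1299, b=Δ4−h4·(2M4+M5)/6=-8639/1299
t_q=7/2 → seg 1, τ=1/2; S=2+-7730/1299·τ+-1577/433·τ²+7265/1299·τ³=-4111/3464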